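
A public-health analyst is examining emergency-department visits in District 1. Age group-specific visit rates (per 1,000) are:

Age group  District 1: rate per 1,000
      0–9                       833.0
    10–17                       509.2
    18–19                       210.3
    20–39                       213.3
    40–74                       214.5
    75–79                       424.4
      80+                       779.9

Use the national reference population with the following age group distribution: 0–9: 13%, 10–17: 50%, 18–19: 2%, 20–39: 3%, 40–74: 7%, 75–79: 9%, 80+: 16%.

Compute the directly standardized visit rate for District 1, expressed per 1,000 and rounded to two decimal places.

551.49

Standard weights: 0.13, 0.50, 0.02, 0.03, 0.07, 0.09, 0.16.
Standardized rate: 0.1300×833.0 + 0.5000×509.2 + 0.0200×210.3 + 0.0300×213.3 + 0.0700×214.5 + 0.0900×424.4 + 0.1600×779.9 = 551.4900 per 1,000.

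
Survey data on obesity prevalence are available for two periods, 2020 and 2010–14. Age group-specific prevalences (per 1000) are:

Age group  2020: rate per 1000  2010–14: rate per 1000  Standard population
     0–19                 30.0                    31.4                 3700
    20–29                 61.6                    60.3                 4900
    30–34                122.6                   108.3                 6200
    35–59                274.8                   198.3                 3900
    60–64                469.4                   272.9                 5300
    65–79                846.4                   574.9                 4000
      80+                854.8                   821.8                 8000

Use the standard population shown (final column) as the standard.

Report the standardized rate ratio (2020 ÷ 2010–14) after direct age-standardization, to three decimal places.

Standard total = 36000; weights = 0.1028, 0.1361, 0.1722, 0.1083, 0.1472, 0.1111, 0.2222.
2020: 0.1028×30.0 + 0.1361×61.6 + 0.1722×122.6 + 0.1083×274.8 + 0.1472×469.4 + 0.1111×846.4 + 0.2222×854.8 = 415.4583 per 1000.
2010–14: 0.1028×31.4 + 0.1361×60.3 + 0.1722×108.3 + 0.1083×198.3 + 0.1472×272.9 + 0.1111×574.9 + 0.2222×821.8 = 338.2458 per 1000.
Ratio = 415.4583 ÷ 338.2458 = 1.22827.

1.228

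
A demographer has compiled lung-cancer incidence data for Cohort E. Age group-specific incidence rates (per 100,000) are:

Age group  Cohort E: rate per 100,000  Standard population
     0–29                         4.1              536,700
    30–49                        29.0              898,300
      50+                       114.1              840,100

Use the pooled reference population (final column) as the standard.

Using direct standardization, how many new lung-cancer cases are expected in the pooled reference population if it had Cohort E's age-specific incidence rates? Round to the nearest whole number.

1241

Expected new lung-cancer cases = Σ (standard pop × age-specific rate ÷ 100,000)
= 536,700×4.1/100,000 + 898,300×29.0/100,000 + 840,100×114.1/100,000
= 22.00 + 260.51 + 958.55 = 1241.07.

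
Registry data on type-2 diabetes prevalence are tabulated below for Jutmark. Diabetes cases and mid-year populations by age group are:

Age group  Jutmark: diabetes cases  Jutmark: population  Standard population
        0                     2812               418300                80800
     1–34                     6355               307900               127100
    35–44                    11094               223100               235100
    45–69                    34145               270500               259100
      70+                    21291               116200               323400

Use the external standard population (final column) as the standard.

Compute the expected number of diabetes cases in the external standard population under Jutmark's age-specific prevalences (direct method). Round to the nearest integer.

Age-specific rates per 1000 for Jutmark: 6.722, 20.640, 49.727, 126.229, 183.227.
Expected diabetes cases = Σ (standard pop × age-specific rate ÷ 1000)
= 80800×6.722/1000 + 127100×20.640/1000 + 235100×49.727/1000 + 259100×126.229/1000 + 323400×183.227/1000
= 543.17 + 2623.32 + 11690.72 + 32705.99 + 59255.67 = 106818.88.

106819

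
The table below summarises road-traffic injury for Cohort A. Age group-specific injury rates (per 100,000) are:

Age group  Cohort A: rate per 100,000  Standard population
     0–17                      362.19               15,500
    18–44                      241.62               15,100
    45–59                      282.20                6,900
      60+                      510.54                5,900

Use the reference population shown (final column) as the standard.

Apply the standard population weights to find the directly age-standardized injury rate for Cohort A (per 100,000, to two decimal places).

327.69

Standard total = 43,400; weights = 0.3571, 0.3479, 0.1590, 0.1359.
Standardized rate: 0.3571×362.19 + 0.3479×241.62 + 0.1590×282.20 + 0.1359×510.54 = 327.6906 per 100,000.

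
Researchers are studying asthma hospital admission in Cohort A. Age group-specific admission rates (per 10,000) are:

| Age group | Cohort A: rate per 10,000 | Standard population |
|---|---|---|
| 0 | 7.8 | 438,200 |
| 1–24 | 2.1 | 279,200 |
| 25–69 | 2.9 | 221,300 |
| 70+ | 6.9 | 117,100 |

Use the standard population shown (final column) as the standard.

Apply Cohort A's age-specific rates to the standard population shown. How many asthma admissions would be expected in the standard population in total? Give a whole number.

Expected asthma admissions = Σ (standard pop × age-specific rate ÷ 10,000)
= 438,200×7.8/10,000 + 279,200×2.1/10,000 + 221,300×2.9/10,000 + 117,100×6.9/10,000
= 341.80 + 58.63 + 64.18 + 80.80 = 545.40.

545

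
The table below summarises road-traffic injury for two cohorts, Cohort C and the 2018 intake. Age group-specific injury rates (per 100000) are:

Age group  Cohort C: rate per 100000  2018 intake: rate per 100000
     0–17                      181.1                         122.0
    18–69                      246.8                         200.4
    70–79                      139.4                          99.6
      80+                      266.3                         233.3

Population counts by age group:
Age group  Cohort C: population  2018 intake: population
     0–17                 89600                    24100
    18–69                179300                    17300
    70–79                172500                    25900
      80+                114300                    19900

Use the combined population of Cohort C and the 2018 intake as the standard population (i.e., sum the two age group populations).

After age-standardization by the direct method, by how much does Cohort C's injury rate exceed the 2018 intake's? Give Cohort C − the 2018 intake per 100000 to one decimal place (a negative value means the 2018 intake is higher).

Combined standard total = 642900; weights = 0.1769, 0.3058, 0.3086, 0.2087.
Cohort C: 0.1769×181.1 + 0.3058×246.8 + 0.3086×139.4 + 0.2087×266.3 = 206.1073 per 100000.
The 2018 intake: 0.1769×122.0 + 0.3058×200.4 + 0.3086×99.6 + 0.2087×233.3 = 162.2951 per 100000.
Difference = 206.1073 − 162.2951 = 43.8121.

43.8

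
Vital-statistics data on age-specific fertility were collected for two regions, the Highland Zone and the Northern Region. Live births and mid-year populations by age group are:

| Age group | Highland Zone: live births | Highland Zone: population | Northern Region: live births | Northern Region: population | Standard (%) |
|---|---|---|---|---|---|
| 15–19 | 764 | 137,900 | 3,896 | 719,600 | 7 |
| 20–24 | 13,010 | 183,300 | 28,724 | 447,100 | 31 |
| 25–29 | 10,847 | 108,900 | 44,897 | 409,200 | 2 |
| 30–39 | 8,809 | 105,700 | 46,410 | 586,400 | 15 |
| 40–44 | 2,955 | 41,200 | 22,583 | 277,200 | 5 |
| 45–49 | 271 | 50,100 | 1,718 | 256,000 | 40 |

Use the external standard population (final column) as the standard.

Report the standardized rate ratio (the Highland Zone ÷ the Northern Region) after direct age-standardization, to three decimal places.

1.037

Age-specific rates per 1,000 for the Highland Zone: 5.540, 70.977, 99.605, 83.340, 71.723, 5.409.
For the Northern Region: 5.414, 64.245, 109.719, 79.144, 81.468, 6.711.
Standard weights: 0.07, 0.31, 0.02, 0.15, 0.05, 0.40.
The Highland Zone: 0.0700×5.540 + 0.3100×70.977 + 0.0200×99.605 + 0.1500×83.340 + 0.0500×71.723 + 0.4000×5.409 = 42.6334 per 1,000.
The Northern Region: 0.0700×5.414 + 0.3100×64.245 + 0.0200×109.719 + 0.1500×79.144 + 0.0500×81.468 + 0.4000×6.711 = 41.1187 per 1,000.
Ratio = 42.6334 ÷ 41.1187 = 1.03684.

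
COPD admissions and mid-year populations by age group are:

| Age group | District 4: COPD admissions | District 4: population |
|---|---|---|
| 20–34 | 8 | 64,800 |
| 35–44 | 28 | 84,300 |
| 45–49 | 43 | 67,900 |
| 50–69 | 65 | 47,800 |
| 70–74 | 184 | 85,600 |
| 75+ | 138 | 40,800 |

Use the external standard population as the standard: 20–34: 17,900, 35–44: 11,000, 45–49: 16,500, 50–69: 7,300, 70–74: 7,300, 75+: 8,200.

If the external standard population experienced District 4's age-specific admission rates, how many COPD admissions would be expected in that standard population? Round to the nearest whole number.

Age-specific rates per 10,000 for District 4: 1.23, 3.32, 6.33, 13.60, 21.50, 33.82.
Expected COPD admissions = Σ (standard pop × age-specific rate ÷ 10,000)
= 17,900×1.23/10,000 + 11,000×3.32/10,000 + 16,500×6.33/10,000 + 7,300×13.60/10,000 + 7,300×21.50/10,000 + 8,200×33.82/10,000
= 2.21 + 3.65 + 10.45 + 9.93 + 15.69 + 27.74 = 69.67.

70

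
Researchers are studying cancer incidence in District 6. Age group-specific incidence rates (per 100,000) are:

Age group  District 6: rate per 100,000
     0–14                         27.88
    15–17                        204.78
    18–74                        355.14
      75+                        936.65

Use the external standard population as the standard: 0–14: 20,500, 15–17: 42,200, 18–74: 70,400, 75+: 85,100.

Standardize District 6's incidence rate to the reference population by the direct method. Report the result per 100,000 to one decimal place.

Standard total = 218,200; weights = 0.0940, 0.1934, 0.3226, 0.3900.
Standardized rate: 0.0940×27.88 + 0.1934×204.78 + 0.3226×355.14 + 0.3900×936.65 = 522.1083 per 100,000.

522.1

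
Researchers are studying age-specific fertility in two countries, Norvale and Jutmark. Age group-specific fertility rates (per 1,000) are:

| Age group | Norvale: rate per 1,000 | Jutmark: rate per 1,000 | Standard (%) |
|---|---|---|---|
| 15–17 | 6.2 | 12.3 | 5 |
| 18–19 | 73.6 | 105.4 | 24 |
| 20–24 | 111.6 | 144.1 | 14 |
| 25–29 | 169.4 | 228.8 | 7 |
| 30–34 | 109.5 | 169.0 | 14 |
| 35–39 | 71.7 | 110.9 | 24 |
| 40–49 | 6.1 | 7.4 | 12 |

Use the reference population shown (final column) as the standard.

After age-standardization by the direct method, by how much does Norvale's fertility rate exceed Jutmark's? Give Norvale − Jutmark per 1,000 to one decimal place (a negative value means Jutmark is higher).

Standard weights: 0.05, 0.24, 0.14, 0.07, 0.14, 0.24, 0.12.
Norvale: 0.0500×6.2 + 0.2400×73.6 + 0.1400×111.6 + 0.0700×169.4 + 0.1400×109.5 + 0.2400×71.7 + 0.1200×6.1 = 78.7260 per 1,000.
Jutmark: 0.0500×12.3 + 0.2400×105.4 + 0.1400×144.1 + 0.0700×228.8 + 0.1400×169.0 + 0.2400×110.9 + 0.1200×7.4 = 113.2650 per 1,000.
Difference = 78.7260 − 113.2650 = -34.5390.

-34.5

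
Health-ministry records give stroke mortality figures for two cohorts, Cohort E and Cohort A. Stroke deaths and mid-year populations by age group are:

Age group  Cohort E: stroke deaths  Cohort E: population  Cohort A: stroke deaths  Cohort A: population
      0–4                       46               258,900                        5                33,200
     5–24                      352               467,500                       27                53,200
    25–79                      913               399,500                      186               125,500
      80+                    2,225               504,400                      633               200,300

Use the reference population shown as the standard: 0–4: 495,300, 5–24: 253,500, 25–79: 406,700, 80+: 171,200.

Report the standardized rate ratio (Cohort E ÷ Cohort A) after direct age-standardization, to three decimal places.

1.458

Age-specific rates per 100,000 for Cohort E: 17.77, 75.29, 228.54, 441.12.
For Cohort A: 15.06, 50.75, 148.21, 316.03.
Standard total = 1,326,700; weights = 0.3733, 0.1911, 0.3066, 0.1290.
Cohort E: 0.3733×17.77 + 0.1911×75.29 + 0.3066×228.54 + 0.1290×441.12 = 148.0004 per 100,000.
Cohort A: 0.3733×15.06 + 0.1911×50.75 + 0.3066×148.21 + 0.1290×316.03 = 101.5335 per 100,000.
Ratio = 148.0004 ÷ 101.5335 = 1.45765.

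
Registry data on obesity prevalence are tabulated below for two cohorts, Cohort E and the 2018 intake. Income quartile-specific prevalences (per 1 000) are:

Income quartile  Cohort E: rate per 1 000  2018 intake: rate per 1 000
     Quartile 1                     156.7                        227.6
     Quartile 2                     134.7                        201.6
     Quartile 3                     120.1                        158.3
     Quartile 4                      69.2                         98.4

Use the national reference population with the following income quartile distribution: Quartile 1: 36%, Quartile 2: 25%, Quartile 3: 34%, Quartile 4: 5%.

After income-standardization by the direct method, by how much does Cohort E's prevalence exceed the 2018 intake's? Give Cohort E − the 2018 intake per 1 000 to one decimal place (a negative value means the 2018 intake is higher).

Standard weights: 0.36, 0.25, 0.34, 0.05.
Cohort E: 0.3600×156.7 + 0.2500×134.7 + 0.3400×120.1 + 0.0500×69.2 = 134.3810 per 1 000.
The 2018 intake: 0.3600×227.6 + 0.2500×201.6 + 0.3400×158.3 + 0.0500×98.4 = 191.0780 per 1 000.
Difference = 134.3810 − 191.0780 = -56.6970.

-56.7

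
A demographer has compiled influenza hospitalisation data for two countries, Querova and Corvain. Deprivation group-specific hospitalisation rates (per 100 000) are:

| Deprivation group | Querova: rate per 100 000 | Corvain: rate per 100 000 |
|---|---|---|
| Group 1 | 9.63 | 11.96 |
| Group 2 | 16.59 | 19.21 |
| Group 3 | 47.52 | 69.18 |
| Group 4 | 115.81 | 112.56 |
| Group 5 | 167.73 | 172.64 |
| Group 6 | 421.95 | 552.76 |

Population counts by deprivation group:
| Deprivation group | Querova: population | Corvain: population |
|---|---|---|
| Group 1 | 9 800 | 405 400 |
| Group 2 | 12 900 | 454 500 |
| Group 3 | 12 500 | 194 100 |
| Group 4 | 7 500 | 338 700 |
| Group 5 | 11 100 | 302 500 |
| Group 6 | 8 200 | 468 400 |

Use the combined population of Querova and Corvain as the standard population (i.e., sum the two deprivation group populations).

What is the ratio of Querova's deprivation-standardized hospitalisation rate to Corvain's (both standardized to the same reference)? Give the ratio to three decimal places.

0.820

Combined standard total = 2 225 600; weights = 0.1866, 0.2100, 0.0928, 0.1556, 0.1409, 0.2141.
Querova: 0.1866×9.63 + 0.2100×16.59 + 0.0928×47.52 + 0.1556×115.81 + 0.1409×167.73 + 0.2141×421.95 = 141.6989 per 100 000.
Corvain: 0.1866×11.96 + 0.2100×19.21 + 0.0928×69.18 + 0.1556×112.56 + 0.1409×172.64 + 0.2141×552.76 = 172.8930 per 100 000.
Ratio = 141.6989 ÷ 172.8930 = 0.81958.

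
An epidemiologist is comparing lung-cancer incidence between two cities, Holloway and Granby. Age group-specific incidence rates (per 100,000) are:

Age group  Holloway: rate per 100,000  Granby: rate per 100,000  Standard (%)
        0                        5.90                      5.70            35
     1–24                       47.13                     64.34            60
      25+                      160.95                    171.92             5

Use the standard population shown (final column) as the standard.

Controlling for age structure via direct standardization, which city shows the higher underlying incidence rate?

Granby

Standard weights: 0.35, 0.60, 0.05.
Holloway: 0.3500×5.90 + 0.6000×47.13 + 0.0500×160.95 = 38.3905 per 100,000.
Granby: 0.3500×5.70 + 0.6000×64.34 + 0.0500×171.92 = 49.1950 per 100,000.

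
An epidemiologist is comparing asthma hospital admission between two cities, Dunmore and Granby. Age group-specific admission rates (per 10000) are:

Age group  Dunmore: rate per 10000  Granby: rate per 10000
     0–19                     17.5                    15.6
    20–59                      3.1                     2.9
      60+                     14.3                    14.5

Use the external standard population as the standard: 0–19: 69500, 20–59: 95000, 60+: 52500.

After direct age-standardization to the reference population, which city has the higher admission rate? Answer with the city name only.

Dunmore

Standard total = 217000; weights = 0.3203, 0.4378, 0.2419.
Dunmore: 0.3203×17.5 + 0.4378×3.1 + 0.2419×14.3 = 10.4217 per 10000.
Granby: 0.3203×15.6 + 0.4378×2.9 + 0.2419×14.5 = 9.7740 per 10000.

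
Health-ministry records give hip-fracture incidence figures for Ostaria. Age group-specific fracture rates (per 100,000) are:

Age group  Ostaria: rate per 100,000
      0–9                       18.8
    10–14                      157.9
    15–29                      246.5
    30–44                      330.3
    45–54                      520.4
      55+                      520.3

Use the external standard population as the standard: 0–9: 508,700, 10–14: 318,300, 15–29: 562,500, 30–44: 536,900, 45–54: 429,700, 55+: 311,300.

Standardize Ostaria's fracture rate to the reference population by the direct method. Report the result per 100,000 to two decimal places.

285.45

Standard total = 2,667,400; weights = 0.1907, 0.1193, 0.2109, 0.2013, 0.1611, 0.1167.
Standardized rate: 0.1907×18.8 + 0.1193×157.9 + 0.2109×246.5 + 0.2013×330.3 + 0.1611×520.4 + 0.1167×520.3 = 285.4475 per 100,000.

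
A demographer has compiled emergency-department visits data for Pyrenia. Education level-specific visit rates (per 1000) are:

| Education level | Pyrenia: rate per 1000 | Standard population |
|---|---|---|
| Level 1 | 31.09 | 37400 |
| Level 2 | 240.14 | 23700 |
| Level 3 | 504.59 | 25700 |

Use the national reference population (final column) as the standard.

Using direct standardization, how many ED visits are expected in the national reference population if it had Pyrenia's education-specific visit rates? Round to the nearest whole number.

Expected ED visits = Σ (standard pop × education-specific rate ÷ 1000)
= 37400×31.09/1000 + 23700×240.14/1000 + 25700×504.59/1000
= 1162.77 + 5691.32 + 12967.96 = 19822.05.

19822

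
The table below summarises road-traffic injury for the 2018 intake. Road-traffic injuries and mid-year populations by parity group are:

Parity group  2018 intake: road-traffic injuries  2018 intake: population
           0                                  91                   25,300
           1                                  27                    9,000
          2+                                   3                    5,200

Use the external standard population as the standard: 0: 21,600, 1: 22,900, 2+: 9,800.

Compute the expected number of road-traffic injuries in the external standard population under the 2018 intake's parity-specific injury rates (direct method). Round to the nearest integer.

Parity-specific rates per 100,000 for the 2018 intake: 359.68, 300.00, 57.69.
Expected road-traffic injuries = Σ (standard pop × parity-specific rate ÷ 100,000)
= 21,600×359.68/100,000 + 22,900×300.00/100,000 + 9,800×57.69/100,000
= 77.69 + 68.70 + 5.65 = 152.05.

152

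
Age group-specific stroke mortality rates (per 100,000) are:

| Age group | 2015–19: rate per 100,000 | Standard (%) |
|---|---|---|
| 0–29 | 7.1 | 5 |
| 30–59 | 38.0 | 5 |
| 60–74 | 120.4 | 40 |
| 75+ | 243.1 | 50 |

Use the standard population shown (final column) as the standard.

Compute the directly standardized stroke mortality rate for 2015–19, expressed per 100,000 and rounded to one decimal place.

172.0

Standard weights: 0.05, 0.05, 0.40, 0.50.
Standardized rate: 0.0500×7.1 + 0.0500×38.0 + 0.4000×120.4 + 0.5000×243.1 = 171.9650 per 100,000.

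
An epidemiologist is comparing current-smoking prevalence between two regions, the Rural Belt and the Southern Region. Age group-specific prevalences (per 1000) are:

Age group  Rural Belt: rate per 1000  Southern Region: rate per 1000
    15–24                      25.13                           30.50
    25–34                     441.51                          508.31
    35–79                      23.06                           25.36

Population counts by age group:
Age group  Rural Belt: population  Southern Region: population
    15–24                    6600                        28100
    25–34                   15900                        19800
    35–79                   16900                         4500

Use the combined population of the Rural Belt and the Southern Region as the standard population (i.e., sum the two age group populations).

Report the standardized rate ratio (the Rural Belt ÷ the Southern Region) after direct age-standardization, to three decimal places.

0.867

Combined standard total = 91800; weights = 0.3780, 0.3889, 0.2331.
The Rural Belt: 0.3780×25.13 + 0.3889×441.51 + 0.2331×23.06 = 186.5730 per 1000.
The Southern Region: 0.3780×30.50 + 0.3889×508.31 + 0.2331×25.36 = 215.1168 per 1000.
Ratio = 186.5730 ÷ 215.1168 = 0.86731.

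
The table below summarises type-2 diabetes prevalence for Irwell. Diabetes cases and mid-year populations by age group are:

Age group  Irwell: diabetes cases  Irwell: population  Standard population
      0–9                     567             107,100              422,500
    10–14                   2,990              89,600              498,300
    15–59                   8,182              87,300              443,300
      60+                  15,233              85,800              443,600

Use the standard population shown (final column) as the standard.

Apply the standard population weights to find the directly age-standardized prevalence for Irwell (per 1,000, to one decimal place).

Age-specific rates per 1,000 for Irwell: 5.294, 33.371, 93.723, 177.541.
Standard total = 1,807,700; weights = 0.2337, 0.2757, 0.2452, 0.2454.
Standardized rate: 0.2337×5.294 + 0.2757×33.371 + 0.2452×93.723 + 0.2454×177.541 = 76.9872 per 1,000.

77.0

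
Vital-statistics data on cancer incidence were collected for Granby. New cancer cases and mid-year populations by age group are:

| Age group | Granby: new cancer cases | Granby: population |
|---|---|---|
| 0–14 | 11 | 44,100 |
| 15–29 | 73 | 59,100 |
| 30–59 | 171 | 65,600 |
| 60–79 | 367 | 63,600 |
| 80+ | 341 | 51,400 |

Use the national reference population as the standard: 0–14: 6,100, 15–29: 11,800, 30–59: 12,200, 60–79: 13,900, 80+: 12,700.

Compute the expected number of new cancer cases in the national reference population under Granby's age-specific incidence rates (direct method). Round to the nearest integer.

212

Age-specific rates per 100,000 for Granby: 24.94, 123.52, 260.67, 577.04, 663.42.
Expected new cancer cases = Σ (standard pop × age-specific rate ÷ 100,000)
= 6,100×24.94/100,000 + 11,800×123.52/100,000 + 12,200×260.67/100,000 + 13,900×577.04/100,000 + 12,700×663.42/100,000
= 1.52 + 14.58 + 31.80 + 80.21 + 84.25 = 212.36.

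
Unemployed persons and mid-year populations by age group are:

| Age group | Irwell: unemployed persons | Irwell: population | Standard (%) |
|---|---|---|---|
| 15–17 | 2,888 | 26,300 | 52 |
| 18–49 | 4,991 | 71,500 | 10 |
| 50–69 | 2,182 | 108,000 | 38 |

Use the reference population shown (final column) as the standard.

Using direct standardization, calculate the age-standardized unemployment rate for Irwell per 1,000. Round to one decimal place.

71.8

Age-specific rates per 1,000 for Irwell: 109.810, 69.804, 20.204.
Standard weights: 0.52, 0.10, 0.38.
Standardized rate: 0.5200×109.810 + 0.1000×69.804 + 0.3800×20.204 = 71.7590 per 1,000.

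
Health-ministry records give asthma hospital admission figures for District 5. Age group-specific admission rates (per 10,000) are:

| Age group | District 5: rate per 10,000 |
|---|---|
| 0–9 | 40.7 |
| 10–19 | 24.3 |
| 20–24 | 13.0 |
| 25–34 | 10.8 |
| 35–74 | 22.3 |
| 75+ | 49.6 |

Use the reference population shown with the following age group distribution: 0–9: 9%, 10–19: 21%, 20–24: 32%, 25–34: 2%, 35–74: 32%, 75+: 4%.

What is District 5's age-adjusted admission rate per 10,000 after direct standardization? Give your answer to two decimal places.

Standard weights: 0.09, 0.21, 0.32, 0.02, 0.32, 0.04.
Standardized rate: 0.0900×40.7 + 0.2100×24.3 + 0.3200×13.0 + 0.0200×10.8 + 0.3200×22.3 + 0.0400×49.6 = 22.2620 per 10,000.

22.26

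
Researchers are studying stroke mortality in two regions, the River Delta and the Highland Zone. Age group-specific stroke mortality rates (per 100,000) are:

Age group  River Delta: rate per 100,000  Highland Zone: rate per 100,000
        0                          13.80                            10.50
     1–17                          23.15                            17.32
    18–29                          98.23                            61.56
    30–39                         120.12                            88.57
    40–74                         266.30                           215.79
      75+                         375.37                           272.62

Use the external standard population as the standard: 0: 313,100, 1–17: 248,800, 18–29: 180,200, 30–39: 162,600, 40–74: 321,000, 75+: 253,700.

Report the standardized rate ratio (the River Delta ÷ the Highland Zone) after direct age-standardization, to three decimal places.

1.329

Standard total = 1,479,400; weights = 0.2116, 0.1682, 0.1218, 0.1099, 0.2170, 0.1715.
The River Delta: 0.2116×13.80 + 0.1682×23.15 + 0.1218×98.23 + 0.1099×120.12 + 0.2170×266.30 + 0.1715×375.37 = 154.1346 per 100,000.
The Highland Zone: 0.2116×10.50 + 0.1682×17.32 + 0.1218×61.56 + 0.1099×88.57 + 0.2170×215.79 + 0.1715×272.62 = 115.9414 per 100,000.
Ratio = 154.1346 ÷ 115.9414 = 1.32942.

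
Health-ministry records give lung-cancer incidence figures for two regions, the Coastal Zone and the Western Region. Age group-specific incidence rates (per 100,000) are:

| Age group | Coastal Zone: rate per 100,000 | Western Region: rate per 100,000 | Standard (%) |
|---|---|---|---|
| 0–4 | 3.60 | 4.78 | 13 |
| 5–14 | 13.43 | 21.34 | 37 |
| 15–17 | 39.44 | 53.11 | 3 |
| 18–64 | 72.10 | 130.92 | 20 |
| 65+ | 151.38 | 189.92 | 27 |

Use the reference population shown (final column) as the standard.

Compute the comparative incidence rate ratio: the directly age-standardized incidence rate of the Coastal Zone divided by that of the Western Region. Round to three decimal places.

0.707

Standard weights: 0.13, 0.37, 0.03, 0.20, 0.27.
The Coastal Zone: 0.1300×3.60 + 0.3700×13.43 + 0.0300×39.44 + 0.2000×72.10 + 0.2700×151.38 = 61.9129 per 100,000.
The Western Region: 0.1300×4.78 + 0.3700×21.34 + 0.0300×53.11 + 0.2000×130.92 + 0.2700×189.92 = 87.5729 per 100,000.
Ratio = 61.9129 ÷ 87.5729 = 0.70699.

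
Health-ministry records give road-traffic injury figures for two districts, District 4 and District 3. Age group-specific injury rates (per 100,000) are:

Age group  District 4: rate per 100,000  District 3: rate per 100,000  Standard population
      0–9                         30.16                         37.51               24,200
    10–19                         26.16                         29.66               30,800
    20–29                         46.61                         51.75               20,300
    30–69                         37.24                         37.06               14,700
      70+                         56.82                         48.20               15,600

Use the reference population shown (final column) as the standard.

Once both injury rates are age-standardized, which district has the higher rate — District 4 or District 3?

District 3

Standard total = 105,600; weights = 0.2292, 0.2917, 0.1922, 0.1392, 0.1477.
District 4: 0.2292×30.16 + 0.2917×26.16 + 0.1922×46.61 + 0.1392×37.24 + 0.1477×56.82 = 37.0796 per 100,000.
District 3: 0.2292×37.51 + 0.2917×29.66 + 0.1922×51.75 + 0.1392×37.06 + 0.1477×48.20 = 39.4744 per 100,000.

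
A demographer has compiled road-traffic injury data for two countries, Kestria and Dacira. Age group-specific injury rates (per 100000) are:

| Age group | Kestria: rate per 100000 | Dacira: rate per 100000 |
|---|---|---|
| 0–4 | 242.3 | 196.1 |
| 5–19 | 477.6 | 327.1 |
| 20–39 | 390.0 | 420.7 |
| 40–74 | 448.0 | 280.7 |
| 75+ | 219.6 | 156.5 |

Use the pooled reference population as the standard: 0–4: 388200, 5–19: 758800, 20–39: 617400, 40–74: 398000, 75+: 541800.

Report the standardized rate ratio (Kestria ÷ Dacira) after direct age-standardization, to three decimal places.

Standard total = 2704200; weights = 0.1436, 0.2806, 0.2283, 0.1472, 0.2004.
Kestria: 0.1436×242.3 + 0.2806×477.6 + 0.2283×390.0 + 0.1472×448.0 + 0.2004×219.6 = 367.7735 per 100000.
Dacira: 0.1436×196.1 + 0.2806×327.1 + 0.2283×420.7 + 0.1472×280.7 + 0.2004×156.5 = 288.6547 per 100000.
Ratio = 367.7735 ÷ 288.6547 = 1.27409.

1.274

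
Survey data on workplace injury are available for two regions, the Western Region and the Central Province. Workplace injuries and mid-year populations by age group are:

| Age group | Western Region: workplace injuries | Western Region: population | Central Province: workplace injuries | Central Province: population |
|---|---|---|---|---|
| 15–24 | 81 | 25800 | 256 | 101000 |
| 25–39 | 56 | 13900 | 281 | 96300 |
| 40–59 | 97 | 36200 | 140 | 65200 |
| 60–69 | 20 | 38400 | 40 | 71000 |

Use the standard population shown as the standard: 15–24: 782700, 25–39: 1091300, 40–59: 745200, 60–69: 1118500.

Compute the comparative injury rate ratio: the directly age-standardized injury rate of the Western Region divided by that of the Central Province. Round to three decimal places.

Age-specific rates per 10000 for the Western Region: 31.40, 40.29, 26.80, 5.21.
For the Central Province: 25.35, 29.18, 21.47, 5.63.
Standard total = 3737700; weights = 0.2094, 0.2920, 0.1994, 0.2992.
The Western Region: 0.2094×31.40 + 0.2920×40.29 + 0.1994×26.80 + 0.2992×5.21 = 25.2382 per 10000.
The Central Province: 0.2094×25.35 + 0.2920×29.18 + 0.1994×21.47 + 0.2992×5.63 = 19.7943 per 10000.
Ratio = 25.2382 ÷ 19.7943 = 1.27502.

1.275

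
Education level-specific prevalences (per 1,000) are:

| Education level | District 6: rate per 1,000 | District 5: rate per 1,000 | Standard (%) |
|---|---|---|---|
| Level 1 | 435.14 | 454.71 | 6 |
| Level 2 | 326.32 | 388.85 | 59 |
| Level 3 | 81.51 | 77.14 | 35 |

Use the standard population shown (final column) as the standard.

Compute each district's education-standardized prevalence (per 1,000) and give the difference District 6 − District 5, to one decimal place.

Standard weights: 0.06, 0.59, 0.35.
District 6: 0.0600×435.14 + 0.5900×326.32 + 0.3500×81.51 = 247.1657 per 1,000.
District 5: 0.0600×454.71 + 0.5900×388.85 + 0.3500×77.14 = 283.7031 per 1,000.
Difference = 247.1657 − 283.7031 = -36.5374.

-36.5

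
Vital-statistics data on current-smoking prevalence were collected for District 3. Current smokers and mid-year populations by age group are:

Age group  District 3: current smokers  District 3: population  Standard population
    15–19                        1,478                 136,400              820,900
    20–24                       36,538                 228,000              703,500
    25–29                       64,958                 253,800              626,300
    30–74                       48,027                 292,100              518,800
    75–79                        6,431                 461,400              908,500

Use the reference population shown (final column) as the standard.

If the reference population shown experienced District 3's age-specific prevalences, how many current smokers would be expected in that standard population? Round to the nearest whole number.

Age-specific rates per 1,000 for District 3: 10.836, 160.254, 255.942, 164.420, 13.938.
Expected current smokers = Σ (standard pop × age-specific rate ÷ 1,000)
= 820,900×10.836/1,000 + 703,500×160.254/1,000 + 626,300×255.942/1,000 + 518,800×164.420/1,000 + 908,500×13.938/1,000
= 8895.09 + 112738.96 + 160296.28 + 85300.95 + 12662.69 = 379893.96.

379894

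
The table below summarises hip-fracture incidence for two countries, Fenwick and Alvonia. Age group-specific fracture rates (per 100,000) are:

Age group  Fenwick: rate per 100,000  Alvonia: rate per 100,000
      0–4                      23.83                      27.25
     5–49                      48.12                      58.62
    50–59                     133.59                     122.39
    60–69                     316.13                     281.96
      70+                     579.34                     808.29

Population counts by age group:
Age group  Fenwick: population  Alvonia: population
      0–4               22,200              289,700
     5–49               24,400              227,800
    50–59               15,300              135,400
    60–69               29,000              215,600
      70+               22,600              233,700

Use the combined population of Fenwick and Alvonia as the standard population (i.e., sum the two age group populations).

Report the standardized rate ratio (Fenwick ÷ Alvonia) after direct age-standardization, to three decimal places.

0.835

Combined standard total = 1,215,700; weights = 0.2566, 0.2075, 0.1240, 0.2012, 0.2108.
Fenwick: 0.2566×23.83 + 0.2075×48.12 + 0.1240×133.59 + 0.2012×316.13 + 0.2108×579.34 = 218.4015 per 100,000.
Alvonia: 0.2566×27.25 + 0.2075×58.62 + 0.1240×122.39 + 0.2012×281.96 + 0.2108×808.29 = 261.4622 per 100,000.
Ratio = 218.4015 ÷ 261.4622 = 0.83531.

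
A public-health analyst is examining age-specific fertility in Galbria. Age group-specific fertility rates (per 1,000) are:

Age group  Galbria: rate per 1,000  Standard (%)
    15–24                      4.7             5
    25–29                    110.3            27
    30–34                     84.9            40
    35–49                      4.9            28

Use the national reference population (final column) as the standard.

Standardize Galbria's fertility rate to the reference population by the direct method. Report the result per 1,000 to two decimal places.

Standard weights: 0.05, 0.27, 0.40, 0.28.
Standardized rate: 0.0500×4.7 + 0.2700×110.3 + 0.4000×84.9 + 0.2800×4.9 = 65.3480 per 1,000.

65.35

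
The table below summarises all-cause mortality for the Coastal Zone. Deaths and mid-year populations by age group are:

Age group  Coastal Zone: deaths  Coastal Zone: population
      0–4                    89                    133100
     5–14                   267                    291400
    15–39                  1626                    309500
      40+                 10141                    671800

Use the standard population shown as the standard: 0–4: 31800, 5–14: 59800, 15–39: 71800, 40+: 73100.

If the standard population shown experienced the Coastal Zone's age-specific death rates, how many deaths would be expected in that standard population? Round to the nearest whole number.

Age-specific rates per 100000 for the Coastal Zone: 66.87, 91.63, 525.36, 1509.53.
Expected deaths = Σ (standard pop × age-specific rate ÷ 100000)
= 31800×66.87/100000 + 59800×91.63/100000 + 71800×525.36/100000 + 73100×1509.53/100000
= 21.26 + 54.79 + 377.21 + 1103.46 = 1556.73.

1557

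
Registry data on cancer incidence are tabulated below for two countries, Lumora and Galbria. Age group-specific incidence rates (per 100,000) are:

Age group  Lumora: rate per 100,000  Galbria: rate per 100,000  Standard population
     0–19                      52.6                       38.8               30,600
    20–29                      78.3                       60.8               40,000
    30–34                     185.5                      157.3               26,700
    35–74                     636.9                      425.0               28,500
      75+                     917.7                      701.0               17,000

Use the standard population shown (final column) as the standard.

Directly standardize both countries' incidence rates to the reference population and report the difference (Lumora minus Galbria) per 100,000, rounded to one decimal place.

Standard total = 142,800; weights = 0.2143, 0.2801, 0.1870, 0.1996, 0.1190.
Lumora: 0.2143×52.6 + 0.2801×78.3 + 0.1870×185.5 + 0.1996×636.9 + 0.1190×917.7 = 304.2504 per 100,000.
Galbria: 0.2143×38.8 + 0.2801×60.8 + 0.1870×157.3 + 0.1996×425.0 + 0.1190×701.0 = 223.0300 per 100,000.
Difference = 304.2504 − 223.0300 = 81.2204.

81.2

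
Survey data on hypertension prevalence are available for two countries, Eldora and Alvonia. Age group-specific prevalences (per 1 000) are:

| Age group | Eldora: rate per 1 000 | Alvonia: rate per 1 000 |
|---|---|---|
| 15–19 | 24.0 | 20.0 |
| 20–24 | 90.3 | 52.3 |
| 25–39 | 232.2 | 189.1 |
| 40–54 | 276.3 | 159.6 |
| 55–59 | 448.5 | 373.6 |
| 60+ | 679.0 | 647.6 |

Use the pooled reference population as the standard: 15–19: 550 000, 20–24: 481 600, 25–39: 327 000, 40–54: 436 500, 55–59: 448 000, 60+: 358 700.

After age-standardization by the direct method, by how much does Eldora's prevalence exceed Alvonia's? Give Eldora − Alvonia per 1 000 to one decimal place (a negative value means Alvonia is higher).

50.1

Standard total = 2 601 800; weights = 0.2114, 0.1851, 0.1257, 0.1678, 0.1722, 0.1379.
Eldora: 0.2114×24.0 + 0.1851×90.3 + 0.1257×232.2 + 0.1678×276.3 + 0.1722×448.5 + 0.1379×679.0 = 268.1636 per 1 000.
Alvonia: 0.2114×20.0 + 0.1851×52.3 + 0.1257×189.1 + 0.1678×159.6 + 0.1722×373.6 + 0.1379×647.6 = 218.0628 per 1 000.
Difference = 268.1636 − 218.0628 = 50.1009.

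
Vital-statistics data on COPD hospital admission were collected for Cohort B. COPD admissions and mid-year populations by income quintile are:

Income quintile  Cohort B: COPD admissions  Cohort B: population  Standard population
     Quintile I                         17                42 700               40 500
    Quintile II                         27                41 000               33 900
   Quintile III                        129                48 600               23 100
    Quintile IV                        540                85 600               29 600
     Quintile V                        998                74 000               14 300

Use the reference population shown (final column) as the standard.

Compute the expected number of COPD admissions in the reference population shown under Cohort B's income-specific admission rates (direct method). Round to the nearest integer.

479

Income-specific rates per 10 000 for Cohort B: 3.98, 6.59, 26.54, 63.08, 134.86.
Expected COPD admissions = Σ (standard pop × income-specific rate ÷ 10 000)
= 40 500×3.98/10 000 + 33 900×6.59/10 000 + 23 100×26.54/10 000 + 29 600×63.08/10 000 + 14 300×134.86/10 000
= 16.12 + 22.32 + 61.31 + 186.73 + 192.86 = 479.35.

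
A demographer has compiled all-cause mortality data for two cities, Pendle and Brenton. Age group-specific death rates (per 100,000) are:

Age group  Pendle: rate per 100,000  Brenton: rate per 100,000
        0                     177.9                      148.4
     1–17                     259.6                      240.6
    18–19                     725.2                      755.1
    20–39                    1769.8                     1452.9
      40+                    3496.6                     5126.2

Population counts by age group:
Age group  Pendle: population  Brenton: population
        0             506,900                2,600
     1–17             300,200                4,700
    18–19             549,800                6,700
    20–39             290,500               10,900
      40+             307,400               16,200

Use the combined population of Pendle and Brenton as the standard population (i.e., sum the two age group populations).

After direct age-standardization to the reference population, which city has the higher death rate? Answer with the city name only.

Brenton

Combined standard total = 1,995,900; weights = 0.2553, 0.1528, 0.2788, 0.1510, 0.1621.
Pendle: 0.2553×177.9 + 0.1528×259.6 + 0.2788×725.2 + 0.1510×1769.8 + 0.1621×3496.6 = 1121.4406 per 100,000.
Brenton: 0.2553×148.4 + 0.1528×240.6 + 0.2788×755.1 + 0.1510×1452.9 + 0.1621×5126.2 = 1335.7003 per 100,000.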